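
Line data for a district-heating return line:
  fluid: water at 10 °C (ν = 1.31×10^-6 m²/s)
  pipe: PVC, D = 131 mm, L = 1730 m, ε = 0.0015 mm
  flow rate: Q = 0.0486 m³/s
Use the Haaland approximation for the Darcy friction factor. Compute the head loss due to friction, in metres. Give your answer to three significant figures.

V = 4Q/(πD²) = 4·0.0486/(π·0.131²) = 3.606 m/s
Re = VD/ν = 3.606·0.131/1.31×10^-6 = 3.61×10^5 → turbulent
ε/D = 0.0015/131 = 1.15×10^-5
Haaland: f = 0.01397
h_f = f(L/D)V²/(2g) = 0.01397·(1730/0.131)·3.606²/(2·9.81) = 122.2 m

h_f ≈ 122 m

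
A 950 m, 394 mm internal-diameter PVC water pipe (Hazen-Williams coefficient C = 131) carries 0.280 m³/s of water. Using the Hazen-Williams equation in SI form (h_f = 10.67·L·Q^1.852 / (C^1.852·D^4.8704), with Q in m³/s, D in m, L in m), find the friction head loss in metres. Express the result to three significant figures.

h_f = 10.67·950·0.280^1.852 / (131^1.852·0.394^4.8704) = 10.74 m

h_f ≈ 10.7 m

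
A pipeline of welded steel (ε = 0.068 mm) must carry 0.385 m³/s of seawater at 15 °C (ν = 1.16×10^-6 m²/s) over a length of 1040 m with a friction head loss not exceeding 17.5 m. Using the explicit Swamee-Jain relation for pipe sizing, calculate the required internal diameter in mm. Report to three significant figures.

D ≈ 406 mm

Swamee-Jain (Type III): D = 0.66·[ε^1.25·(LQ²/(gh_f))^4.75 + ν·Q^9.4·(L/(gh_f))^5.2]^0.04
LQ²/(gh_f) = 0.8979; L/(gh_f) = 6.058
Term 1 = ε^1.25·(…)^4.75 = 3.70×10^-6; Term 2 = ν·Q^9.4·(…)^5.2 = 1.72×10^-6
D = 0.66·(3.70×10^-6 + 1.72×10^-6)^0.04 = 0.4064 m = 406 mm
Check: V = 2.97 m/s, Re = 1.04×10^6, f = 0.01436, h_f = 16.5 m ≈ 17.5 m ✓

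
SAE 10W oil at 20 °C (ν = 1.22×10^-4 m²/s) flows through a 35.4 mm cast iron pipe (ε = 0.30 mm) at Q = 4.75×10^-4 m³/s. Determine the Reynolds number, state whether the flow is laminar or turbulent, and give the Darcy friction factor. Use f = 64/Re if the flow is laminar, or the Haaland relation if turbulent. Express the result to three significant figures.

V = 4Q/(πD²) = 0.4826 m/s
Re = VD/ν = 0.4826·0.0354/1.22×10^-4 = 140
Re < 2300 → laminar → f = 64/Re = 0.4570

Re ≈ 140; laminar; f = 64/Re ≈ 0.457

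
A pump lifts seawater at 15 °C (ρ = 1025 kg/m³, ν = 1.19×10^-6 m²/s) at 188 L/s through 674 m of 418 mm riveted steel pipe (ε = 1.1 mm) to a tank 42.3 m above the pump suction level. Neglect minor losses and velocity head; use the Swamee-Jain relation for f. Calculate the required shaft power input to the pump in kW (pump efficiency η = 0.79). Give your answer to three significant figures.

P_shaft ≈ 111 kW

V = 4Q/(πD²) = 1.370 m/s; Re = 4.81×10^5; ε/D = 0.00263; f = 0.02565
h_f = f(L/D)V²/2g = 3.957 m
Total head H = z + h_f = 42.3 + 3.957 = 46.26 m
P_hyd = ρgQH = 1025·9.81·0.188·46.26 = 87.44 kW
P_shaft = P_hyd/η = 87.44/0.79 = 110.7 kW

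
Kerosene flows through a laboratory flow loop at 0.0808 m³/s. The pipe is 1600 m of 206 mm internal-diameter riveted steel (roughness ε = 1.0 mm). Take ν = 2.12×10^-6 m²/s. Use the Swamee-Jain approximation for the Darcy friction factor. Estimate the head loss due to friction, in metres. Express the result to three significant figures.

V = 4Q/(πD²) = 4·0.0808/(π·0.206²) = 2.424 m/s
Re = VD/ν = 2.424·0.206/2.12×10^-6 = 2.36×10^5 → turbulent
ε/D = 1.0/206 = 0.00485
Swamee-Jain: f = 0.03067
h_f = f(L/D)V²/(2g) = 0.03067·(1600/0.206)·2.424²/(2·9.81) = 71.35 m

h_f ≈ 71.4 m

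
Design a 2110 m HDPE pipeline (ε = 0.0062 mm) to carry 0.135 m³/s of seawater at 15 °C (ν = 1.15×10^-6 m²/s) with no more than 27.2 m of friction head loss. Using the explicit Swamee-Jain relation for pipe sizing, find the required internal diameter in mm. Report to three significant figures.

Swamee-Jain (Type III): D = 0.66·[ε^1.25·(LQ²/(gh_f))^4.75 + ν·Q^9.4·(L/(gh_f))^5.2]^0.04
LQ²/(gh_f) = 0.1441; L/(gh_f) = 7.908
Term 1 = ε^1.25·(…)^4.75 = 3.12×10^-11; Term 2 = ν·Q^9.4·(…)^5.2 = 3.59×10^-10
D = 0.66·(3.12×10^-11 + 3.59×10^-10)^0.04 = 0.2775 m = 277 mm
Check: V = 2.23 m/s, Re = 5.39×10^5, f = 0.01328, h_f = 25.7 m ≈ 27.2 m ✓

D ≈ 277 mm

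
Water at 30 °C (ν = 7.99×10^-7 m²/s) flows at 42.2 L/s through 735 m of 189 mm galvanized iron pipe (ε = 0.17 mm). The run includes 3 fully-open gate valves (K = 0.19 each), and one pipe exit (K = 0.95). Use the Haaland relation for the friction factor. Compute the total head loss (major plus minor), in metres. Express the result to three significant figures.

V = 4Q/(πD²) = 1.504 m/s; V²/2g = 0.1153 m
Re = 3.56×10^5, ε/D = 8.99×10^-4 → f = 0.01995 (Haaland)
Major: h_f = f(L/D)·V²/2g = 0.01995·3889·0.1153 = 8.949 m
Minor: ΣK = 1.52; h_m = ΣK·V²/2g = 0.1753 m
Total H_L = 8.949 + 0.1753 = 9.124 m

H_L ≈ 9.12 m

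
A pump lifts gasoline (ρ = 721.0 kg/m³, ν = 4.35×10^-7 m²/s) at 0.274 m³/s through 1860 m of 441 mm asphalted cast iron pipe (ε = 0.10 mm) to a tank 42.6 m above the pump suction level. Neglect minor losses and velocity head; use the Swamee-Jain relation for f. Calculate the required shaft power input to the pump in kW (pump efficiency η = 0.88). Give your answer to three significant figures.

V = 4Q/(πD²) = 1.794 m/s; Re = 1.82×10^6; ε/D = 2.27×10^-4; f = 0.01468
h_f = f(L/D)V²/2g = 10.15 m
Total head H = z + h_f = 42.6 + 10.15 = 52.75 m
P_hyd = ρgQH = 721.0·9.81·0.274·52.75 = 102.2 kW
P_shaft = P_hyd/η = 102.2/0.88 = 116.2 kW

P_shaft ≈ 116 kW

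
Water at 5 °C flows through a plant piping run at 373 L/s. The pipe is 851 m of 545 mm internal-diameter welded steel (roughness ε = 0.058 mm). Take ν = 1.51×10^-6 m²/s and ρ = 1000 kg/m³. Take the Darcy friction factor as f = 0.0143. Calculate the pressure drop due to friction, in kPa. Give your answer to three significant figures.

Δp ≈ 28.5 kPa

V = 4Q/(πD²) = 4·0.373/(π·0.545²) = 1.599 m/s
h_f = f(L/D)V²/(2g) = 0.01430·(851/0.545)·1.599²/(2·9.81) = 2.910 m
Δp = ρg·h_f = 1000·9.81·2.910 = 28.54 kPa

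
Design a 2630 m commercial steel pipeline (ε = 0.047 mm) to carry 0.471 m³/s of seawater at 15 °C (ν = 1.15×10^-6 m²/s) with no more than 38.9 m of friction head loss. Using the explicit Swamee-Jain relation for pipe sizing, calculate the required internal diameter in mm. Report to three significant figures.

Swamee-Jain (Type III): D = 0.66·[ε^1.25·(LQ²/(gh_f))^4.75 + ν·Q^9.4·(L/(gh_f))^5.2]^0.04
LQ²/(gh_f) = 1.529; L/(gh_f) = 6.892
Term 1 = ε^1.25·(…)^4.75 = 2.92×10^-5; Term 2 = ν·Q^9.4·(…)^5.2 = 2.22×10^-5
D = 0.66·(2.92×10^-5 + 2.22×10^-5)^0.04 = 0.4446 m = 445 mm
Check: V = 3.03 m/s, Re = 1.17×10^6, f = 0.01342, h_f = 37.2 m ≈ 38.9 m ✓

D ≈ 445 mm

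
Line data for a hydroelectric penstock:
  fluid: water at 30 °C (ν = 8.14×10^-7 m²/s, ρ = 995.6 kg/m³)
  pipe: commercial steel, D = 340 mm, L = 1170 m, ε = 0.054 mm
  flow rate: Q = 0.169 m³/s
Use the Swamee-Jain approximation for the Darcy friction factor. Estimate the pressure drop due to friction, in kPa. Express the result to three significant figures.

Δp ≈ 86.4 kPa

V = 4Q/(πD²) = 4·0.169/(π·0.340²) = 1.861 m/s
Re = VD/ν = 1.861·0.340/8.14×10^-7 = 7.77×10^5 → turbulent
ε/D = 0.054/340 = 1.59×10^-4
Swamee-Jain: f = 0.01455
h_f = f(L/D)V²/(2g) = 0.01455·(1170/0.340)·1.861²/(2·9.81) = 8.842 m
Δp = ρg·h_f = 995.6·9.81·8.842 = 86.36 kPa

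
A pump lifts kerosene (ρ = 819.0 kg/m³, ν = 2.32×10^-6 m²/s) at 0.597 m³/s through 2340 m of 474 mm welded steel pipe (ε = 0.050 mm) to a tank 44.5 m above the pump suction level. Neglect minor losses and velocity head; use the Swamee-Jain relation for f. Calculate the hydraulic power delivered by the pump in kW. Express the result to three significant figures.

V = 4Q/(πD²) = 3.383 m/s; Re = 6.91×10^5; ε/D = 1.05×10^-4; f = 0.01404
h_f = f(L/D)V²/2g = 40.45 m
Total head H = z + h_f = 44.5 + 40.45 = 84.95 m
P_hyd = ρgQH = 819.0·9.81·0.597·84.95 = 407.4 kW

P_hyd ≈ 407 kW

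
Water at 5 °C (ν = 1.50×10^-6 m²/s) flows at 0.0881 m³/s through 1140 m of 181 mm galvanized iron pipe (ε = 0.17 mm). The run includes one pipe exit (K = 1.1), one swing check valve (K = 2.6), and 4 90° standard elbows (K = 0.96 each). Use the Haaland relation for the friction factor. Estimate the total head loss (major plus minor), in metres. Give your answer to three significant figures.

H_L ≈ 79.9 m

V = 4Q/(πD²) = 3.424 m/s; V²/2g = 0.5975 m
Re = 4.13×10^5, ε/D = 9.39×10^-4 → f = 0.02003 (Haaland)
Major: h_f = f(L/D)·V²/2g = 0.02003·6298·0.5975 = 75.39 m
Minor: ΣK = 7.54; h_m = ΣK·V²/2g = 4.505 m
Total H_L = 75.39 + 4.505 = 79.90 m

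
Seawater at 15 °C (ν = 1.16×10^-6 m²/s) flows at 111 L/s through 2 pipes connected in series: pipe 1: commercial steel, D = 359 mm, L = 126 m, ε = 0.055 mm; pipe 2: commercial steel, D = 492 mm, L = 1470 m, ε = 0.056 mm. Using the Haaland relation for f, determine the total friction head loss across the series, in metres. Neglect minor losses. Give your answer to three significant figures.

H ≈ 1.15 m

Pipe 1: V = 1.097 m/s, Re = 3.39×10^5, ε/D = 1.53×10^-4, f = 0.01545, h_1 = f(L/D)V²/2g = 0.3325 m
Pipe 2: V = 0.5839 m/s, Re = 2.48×10^5, ε/D = 1.14×10^-4, f = 0.01577, h_2 = f(L/D)V²/2g = 0.8186 m
Series → Q common, losses add: H = Σh = 1.151 m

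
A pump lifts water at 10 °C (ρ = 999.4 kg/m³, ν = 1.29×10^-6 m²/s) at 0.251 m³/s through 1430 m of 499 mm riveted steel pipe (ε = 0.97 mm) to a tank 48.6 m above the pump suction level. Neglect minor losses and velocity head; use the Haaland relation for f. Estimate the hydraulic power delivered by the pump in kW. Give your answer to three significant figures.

V = 4Q/(πD²) = 1.283 m/s; Re = 4.96×10^5; ε/D = 0.00194; f = 0.02362
h_f = f(L/D)V²/2g = 5.684 m
Total head H = z + h_f = 48.6 + 5.684 = 54.28 m
P_hyd = ρgQH = 999.4·9.81·0.251·54.28 = 133.6 kW

P_hyd ≈ 134 kW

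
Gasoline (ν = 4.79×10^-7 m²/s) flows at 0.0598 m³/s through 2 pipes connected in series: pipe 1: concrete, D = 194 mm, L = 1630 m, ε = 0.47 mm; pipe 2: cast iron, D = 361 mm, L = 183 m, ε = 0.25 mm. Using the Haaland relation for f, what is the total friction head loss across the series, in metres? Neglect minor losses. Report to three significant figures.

Pipe 1: V = 2.023 m/s, Re = 8.19×10^5, ε/D = 0.00242, f = 0.02488, h_1 = f(L/D)V²/2g = 43.61 m
Pipe 2: V = 0.5842 m/s, Re = 4.40×10^5, ε/D = 6.93×10^-4, f = 0.01879, h_2 = f(L/D)V²/2g = 0.1657 m
Series → Q common, losses add: H = Σh = 43.78 m

H ≈ 43.8 m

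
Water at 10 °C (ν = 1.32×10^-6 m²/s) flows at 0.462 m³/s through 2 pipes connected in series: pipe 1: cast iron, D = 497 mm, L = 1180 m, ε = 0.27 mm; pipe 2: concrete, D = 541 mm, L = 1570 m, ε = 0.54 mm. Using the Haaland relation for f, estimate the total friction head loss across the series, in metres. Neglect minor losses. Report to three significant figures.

Pipe 1: V = 2.381 m/s, Re = 8.97×10^5, ε/D = 5.43×10^-4, f = 0.01751, h_1 = f(L/D)V²/2g = 12.02 m
Pipe 2: V = 2.010 m/s, Re = 8.24×10^5, ε/D = 9.98×10^-4, f = 0.01999, h_2 = f(L/D)V²/2g = 11.94 m
Series → Q common, losses add: H = Σh = 23.96 m

H ≈ 24.0 m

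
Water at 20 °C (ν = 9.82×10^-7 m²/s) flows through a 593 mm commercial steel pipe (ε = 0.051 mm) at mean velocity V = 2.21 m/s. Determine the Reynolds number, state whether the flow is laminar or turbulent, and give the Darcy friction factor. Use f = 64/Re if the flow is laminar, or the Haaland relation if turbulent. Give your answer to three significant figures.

Re ≈ 1.33×10^6; turbulent; f ≈ 0.0128

Re = VD/ν = 2.210·0.593/9.82×10^-7 = 1.33×10^6
Re > 4000 → turbulent; ε/D = 8.60×10^-5
Haaland: f = 0.01281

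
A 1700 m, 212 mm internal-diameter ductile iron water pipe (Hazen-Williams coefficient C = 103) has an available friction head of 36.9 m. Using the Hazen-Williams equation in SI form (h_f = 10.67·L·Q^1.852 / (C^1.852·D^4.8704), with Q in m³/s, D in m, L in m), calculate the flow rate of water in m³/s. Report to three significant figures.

Rearranging: Q = [h_f·C^1.852·D^4.8704 / (10.67·L)]^(1/1.852)
Q = [36.9·103^1.852·0.212^4.8704 / (10.67·1700)]^0.540 = 0.06136 m³/s

Q ≈ 0.0614 m³/s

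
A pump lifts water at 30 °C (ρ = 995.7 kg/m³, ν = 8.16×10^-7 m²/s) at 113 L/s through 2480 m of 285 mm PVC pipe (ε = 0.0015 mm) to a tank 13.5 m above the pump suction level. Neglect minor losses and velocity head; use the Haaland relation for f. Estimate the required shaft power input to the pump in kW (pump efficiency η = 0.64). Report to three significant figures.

V = 4Q/(πD²) = 1.771 m/s; Re = 6.19×10^5; ε/D = 5.26×10^-6; f = 0.01265
h_f = f(L/D)V²/2g = 17.60 m
Total head H = z + h_f = 13.5 + 17.60 = 31.10 m
P_hyd = ρgQH = 995.7·9.81·0.113·31.10 = 34.33 kW
P_shaft = P_hyd/η = 34.33/0.64 = 53.63 kW

P_shaft ≈ 53.6 kW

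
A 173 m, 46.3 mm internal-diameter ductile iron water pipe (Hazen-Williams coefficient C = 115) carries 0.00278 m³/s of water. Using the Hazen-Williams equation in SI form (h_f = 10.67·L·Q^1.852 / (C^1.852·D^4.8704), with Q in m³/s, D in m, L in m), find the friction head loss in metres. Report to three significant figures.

h_f ≈ 16.4 m

h_f = 10.67·173·0.00278^1.852 / (115^1.852·0.0463^4.8704) = 16.42 m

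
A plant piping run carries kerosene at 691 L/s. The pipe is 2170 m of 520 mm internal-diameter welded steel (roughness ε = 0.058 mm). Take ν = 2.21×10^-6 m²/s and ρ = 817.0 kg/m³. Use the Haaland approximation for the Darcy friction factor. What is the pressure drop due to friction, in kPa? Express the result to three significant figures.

V = 4Q/(πD²) = 4·0.691/(π·0.520²) = 3.254 m/s
Re = VD/ν = 3.254·0.520/2.21×10^-6 = 7.66×10^5 → turbulent
ε/D = 0.058/520 = 1.12×10^-4
Haaland: f = 0.01379
h_f = f(L/D)V²/(2g) = 0.01379·(2170/0.520)·3.254²/(2·9.81) = 31.06 m
Δp = ρg·h_f = 817.0·9.81·31.06 = 248.9 kPa

Δp ≈ 249 kPa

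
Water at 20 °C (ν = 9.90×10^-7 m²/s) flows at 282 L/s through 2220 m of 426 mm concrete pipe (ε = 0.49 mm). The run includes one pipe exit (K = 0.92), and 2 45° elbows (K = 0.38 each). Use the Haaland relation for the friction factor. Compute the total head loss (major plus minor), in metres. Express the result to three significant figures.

V = 4Q/(πD²) = 1.979 m/s; V²/2g = 0.1995 m
Re = 8.51×10^5, ε/D = 0.00115 → f = 0.02064 (Haaland)
Major: h_f = f(L/D)·V²/2g = 0.02064·5211·0.1995 = 21.47 m
Minor: ΣK = 1.68; h_m = ΣK·V²/2g = 0.3352 m
Total H_L = 21.47 + 0.3352 = 21.80 m

H_L ≈ 21.8 m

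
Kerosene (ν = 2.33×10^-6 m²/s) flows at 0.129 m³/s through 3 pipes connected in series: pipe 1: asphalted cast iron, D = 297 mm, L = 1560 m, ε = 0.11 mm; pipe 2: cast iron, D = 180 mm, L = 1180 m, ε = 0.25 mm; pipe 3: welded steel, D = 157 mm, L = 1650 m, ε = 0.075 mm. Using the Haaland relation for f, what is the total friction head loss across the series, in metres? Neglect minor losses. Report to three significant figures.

H ≈ 621 m

Pipe 1: V = 1.862 m/s, Re = 2.37×10^5, ε/D = 3.70×10^-4, f = 0.01763, h_1 = f(L/D)V²/2g = 16.36 m
Pipe 2: V = 5.069 m/s, Re = 3.92×10^5, ε/D = 0.00139, f = 0.02187, h_2 = f(L/D)V²/2g = 187.8 m
Pipe 3: V = 6.663 m/s, Re = 4.49×10^5, ε/D = 4.78×10^-4, f = 0.01752, h_3 = f(L/D)V²/2g = 416.8 m
Series → Q common, losses add: H = Σh = 621.0 m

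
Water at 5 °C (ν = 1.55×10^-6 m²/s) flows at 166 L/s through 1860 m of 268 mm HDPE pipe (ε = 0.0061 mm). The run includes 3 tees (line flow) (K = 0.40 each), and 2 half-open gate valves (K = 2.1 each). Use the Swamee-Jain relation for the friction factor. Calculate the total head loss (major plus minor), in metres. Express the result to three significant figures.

H_L ≈ 43.5 m

V = 4Q/(πD²) = 2.943 m/s; V²/2g = 0.4414 m
Re = 5.09×10^5, ε/D = 2.28×10^-5 → f = 0.01341 (Swamee-Jain)
Major: h_f = f(L/D)·V²/2g = 0.01341·6940·0.4414 = 41.08 m
Minor: ΣK = 5.40; h_m = ΣK·V²/2g = 2.383 m
Total H_L = 41.08 + 2.383 = 43.46 m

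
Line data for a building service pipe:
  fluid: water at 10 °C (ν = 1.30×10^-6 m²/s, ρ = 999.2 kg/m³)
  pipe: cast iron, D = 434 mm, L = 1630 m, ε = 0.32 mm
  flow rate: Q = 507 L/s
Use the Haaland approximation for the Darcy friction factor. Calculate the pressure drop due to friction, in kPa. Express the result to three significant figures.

V = 4Q/(πD²) = 4·0.507/(π·0.434²) = 3.427 m/s
Re = VD/ν = 3.427·0.434/1.30×10^-6 = 1.14×10^6 → turbulent
ε/D = 0.32/434 = 7.37×10^-4
Haaland: f = 0.01858
h_f = f(L/D)V²/(2g) = 0.01858·(1630/0.434)·3.427²/(2·9.81) = 41.78 m
Δp = ρg·h_f = 999.2·9.81·41.78 = 409.6 kPa

Δp ≈ 410 kPa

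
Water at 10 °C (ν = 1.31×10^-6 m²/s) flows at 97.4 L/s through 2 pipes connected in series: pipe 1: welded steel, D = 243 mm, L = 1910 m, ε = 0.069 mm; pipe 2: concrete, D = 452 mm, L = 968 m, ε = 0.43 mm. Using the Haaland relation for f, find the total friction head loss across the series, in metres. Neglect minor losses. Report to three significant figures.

H ≈ 29.7 m

Pipe 1: V = 2.100 m/s, Re = 3.90×10^5, ε/D = 2.84×10^-4, f = 0.01632, h_1 = f(L/D)V²/2g = 28.84 m
Pipe 2: V = 0.6070 m/s, Re = 2.09×10^5, ε/D = 9.51×10^-4, f = 0.02066, h_2 = f(L/D)V²/2g = 0.8310 m
Series → Q common, losses add: H = Σh = 29.67 m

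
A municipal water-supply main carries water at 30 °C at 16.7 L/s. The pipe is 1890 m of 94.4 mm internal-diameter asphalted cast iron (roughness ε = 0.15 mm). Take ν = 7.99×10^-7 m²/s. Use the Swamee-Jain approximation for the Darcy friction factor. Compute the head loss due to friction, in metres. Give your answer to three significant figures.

h_f ≈ 133 m

V = 4Q/(πD²) = 4·0.0167/(π·0.0944²) = 2.386 m/s
Re = VD/ν = 2.386·0.0944/7.99×10^-7 = 2.82×10^5 → turbulent
ε/D = 0.15/94.4 = 0.00159
Swamee-Jain: f = 0.02295
h_f = f(L/D)V²/(2g) = 0.02295·(1890/0.0944)·2.386²/(2·9.81) = 133.4 m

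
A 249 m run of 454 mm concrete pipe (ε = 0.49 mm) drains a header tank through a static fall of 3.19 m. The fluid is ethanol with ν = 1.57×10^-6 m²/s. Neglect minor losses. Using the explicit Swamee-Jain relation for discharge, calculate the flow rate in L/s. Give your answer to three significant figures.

Swamee-Jain (Type II): Q = -0.965·√(gD⁵h_f/L)·ln[ε/(3.7D) + √(3.17ν²L/(gD³h_f))]
√(gD⁵h_f/L) = √(9.81·0.454⁵·3.19/249) = 0.04923
ε/(3.7D) = 2.92×10^-4; √(3.17ν²L/(gD³h_f)) = 2.58×10^-5
Q = -0.965·0.04923·ln(3.175×10^-4) = 0.3827 m³/s
Check: V = 2.36 m/s, Re = 6.84×10^5, f = 0.02053, h_f = 3.21 m ≈ 3.19 m ✓

Q ≈ 383 L/s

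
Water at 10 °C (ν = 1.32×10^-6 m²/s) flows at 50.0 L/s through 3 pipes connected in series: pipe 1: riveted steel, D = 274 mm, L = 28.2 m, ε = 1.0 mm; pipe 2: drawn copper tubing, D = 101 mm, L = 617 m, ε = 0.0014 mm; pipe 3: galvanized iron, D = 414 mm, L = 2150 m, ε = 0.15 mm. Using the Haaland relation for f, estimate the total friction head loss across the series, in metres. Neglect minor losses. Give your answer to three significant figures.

Pipe 1: V = 0.8480 m/s, Re = 1.76×10^5, ε/D = 0.00365, f = 0.02832, h_1 = f(L/D)V²/2g = 0.1068 m
Pipe 2: V = 6.241 m/s, Re = 4.78×10^5, ε/D = 1.39×10^-5, f = 0.01333, h_2 = f(L/D)V²/2g = 161.6 m
Pipe 3: V = 0.3714 m/s, Re = 1.16×10^5, ε/D = 3.62×10^-4, f = 0.01906, h_3 = f(L/D)V²/2g = 0.6962 m
Series → Q common, losses add: H = Σh = 162.4 m

H ≈ 162 m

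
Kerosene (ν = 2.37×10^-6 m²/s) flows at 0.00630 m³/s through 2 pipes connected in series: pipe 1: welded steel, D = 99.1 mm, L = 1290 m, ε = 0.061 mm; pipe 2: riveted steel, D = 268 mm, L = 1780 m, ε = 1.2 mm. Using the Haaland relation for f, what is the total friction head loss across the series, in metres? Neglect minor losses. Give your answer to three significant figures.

H ≈ 10.8 m

Pipe 1: V = 0.8168 m/s, Re = 3.42×10^4, ε/D = 6.16×10^-4, f = 0.02415, h_1 = f(L/D)V²/2g = 10.69 m
Pipe 2: V = 0.1117 m/s, Re = 1.26×10^4, ε/D = 0.00448, f = 0.03549, h_2 = f(L/D)V²/2g = 0.1498 m
Series → Q common, losses add: H = Σh = 10.84 m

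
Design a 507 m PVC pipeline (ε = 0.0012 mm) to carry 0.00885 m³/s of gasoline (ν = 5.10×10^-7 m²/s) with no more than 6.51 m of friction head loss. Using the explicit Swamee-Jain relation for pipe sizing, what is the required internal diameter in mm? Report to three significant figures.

Swamee-Jain (Type III): D = 0.66·[ε^1.25·(LQ²/(gh_f))^4.75 + ν·Q^9.4·(L/(gh_f))^5.2]^0.04
LQ²/(gh_f) = 6.218×10^-4; L/(gh_f) = 7.939
Term 1 = ε^1.25·(…)^4.75 = 2.34×10^-23; Term 2 = ν·Q^9.4·(…)^5.2 = 1.22×10^-21
D = 0.66·(2.34×10^-23 + 1.22×10^-21)^0.04 = 0.09624 m = 96.2 mm
Check: V = 1.22 m/s, Re = 2.30×10^5, f = 0.01525, h_f = 6.06 m ≈ 6.51 m ✓

D ≈ 96.2 mm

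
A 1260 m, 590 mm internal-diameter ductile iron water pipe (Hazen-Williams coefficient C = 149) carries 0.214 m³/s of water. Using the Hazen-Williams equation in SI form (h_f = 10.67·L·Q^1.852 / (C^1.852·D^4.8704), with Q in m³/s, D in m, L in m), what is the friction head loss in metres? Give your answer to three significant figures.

h_f ≈ 0.954 m

h_f = 10.67·1260·0.214^1.852 / (149^1.852·0.590^4.8704) = 0.9545 m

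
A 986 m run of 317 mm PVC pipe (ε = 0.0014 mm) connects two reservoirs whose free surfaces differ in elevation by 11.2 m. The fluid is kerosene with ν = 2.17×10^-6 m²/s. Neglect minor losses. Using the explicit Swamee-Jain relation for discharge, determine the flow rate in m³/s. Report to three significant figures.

Swamee-Jain (Type II): Q = -0.965·√(gD⁵h_f/L)·ln[ε/(3.7D) + √(3.17ν²L/(gD³h_f))]
√(gD⁵h_f/L) = √(9.81·0.317⁵·11.2/986) = 0.01889
ε/(3.7D) = 1.19×10^-6; √(3.17ν²L/(gD³h_f)) = 6.48×10^-5
Q = -0.965·0.01889·ln(6.604×10^-5) = 0.1754 m³/s
Check: V = 2.22 m/s, Re = 3.25×10^5, f = 0.01422, h_f = 11.1 m ≈ 11.2 m ✓

Q ≈ 0.175 m³/s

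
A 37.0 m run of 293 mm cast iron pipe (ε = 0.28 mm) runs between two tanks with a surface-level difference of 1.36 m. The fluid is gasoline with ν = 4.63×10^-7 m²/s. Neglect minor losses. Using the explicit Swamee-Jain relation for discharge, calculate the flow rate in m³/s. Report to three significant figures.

Q ≈ 0.222 m³/s

Swamee-Jain (Type II): Q = -0.965·√(gD⁵h_f/L)·ln[ε/(3.7D) + √(3.17ν²L/(gD³h_f))]
√(gD⁵h_f/L) = √(9.81·0.293⁵·1.36/37.0) = 0.02790
ε/(3.7D) = 2.58×10^-4; √(3.17ν²L/(gD³h_f)) = 8.66×10^-6
Q = -0.965·0.02790·ln(2.669×10^-4) = 0.2216 m³/s
Check: V = 3.29 m/s, Re = 2.08×10^6, f = 0.01963, h_f = 1.36 m ≈ 1.36 m ✓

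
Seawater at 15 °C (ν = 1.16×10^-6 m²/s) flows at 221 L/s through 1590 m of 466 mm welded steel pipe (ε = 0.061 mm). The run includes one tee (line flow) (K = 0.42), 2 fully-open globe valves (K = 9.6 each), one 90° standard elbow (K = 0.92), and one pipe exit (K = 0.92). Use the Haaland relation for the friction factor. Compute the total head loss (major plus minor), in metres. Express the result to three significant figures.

V = 4Q/(πD²) = 1.296 m/s; V²/2g = 0.08558 m
Re = 5.21×10^5, ε/D = 1.31×10^-4 → f = 0.01454 (Haaland)
Major: h_f = f(L/D)·V²/2g = 0.01454·3412·0.08558 = 4.246 m
Minor: ΣK = 21.5; h_m = ΣK·V²/2g = 1.837 m
Total H_L = 4.246 + 1.837 = 6.082 m

H_L ≈ 6.08 m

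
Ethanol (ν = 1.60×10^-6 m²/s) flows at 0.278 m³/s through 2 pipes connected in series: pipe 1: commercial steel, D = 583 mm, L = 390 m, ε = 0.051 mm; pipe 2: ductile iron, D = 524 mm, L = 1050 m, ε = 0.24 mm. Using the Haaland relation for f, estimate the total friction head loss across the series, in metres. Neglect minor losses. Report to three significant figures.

Pipe 1: V = 1.041 m/s, Re = 3.79×10^5, ε/D = 8.75×10^-5, f = 0.01463, h_1 = f(L/D)V²/2g = 0.5409 m
Pipe 2: V = 1.289 m/s, Re = 4.22×10^5, ε/D = 4.58×10^-4, f = 0.01745, h_2 = f(L/D)V²/2g = 2.962 m
Series → Q common, losses add: H = Σh = 3.503 m

H ≈ 3.50 m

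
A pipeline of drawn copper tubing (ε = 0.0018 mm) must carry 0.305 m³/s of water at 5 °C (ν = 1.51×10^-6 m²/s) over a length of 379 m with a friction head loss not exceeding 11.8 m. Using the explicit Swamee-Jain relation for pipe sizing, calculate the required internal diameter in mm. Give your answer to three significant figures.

D ≈ 316 mm

Swamee-Jain (Type III): D = 0.66·[ε^1.25·(LQ²/(gh_f))^4.75 + ν·Q^9.4·(L/(gh_f))^5.2]^0.04
LQ²/(gh_f) = 0.3046; L/(gh_f) = 3.274
Term 1 = ε^1.25·(…)^4.75 = 2.33×10^-10; Term 2 = ν·Q^9.4·(…)^5.2 = 1.02×10^-8
D = 0.66·(2.33×10^-10 + 1.02×10^-8)^0.04 = 0.3165 m = 316 mm
Check: V = 3.88 m/s, Re = 8.13×10^5, f = 0.01215, h_f = 11.1 m ≈ 11.8 m ✓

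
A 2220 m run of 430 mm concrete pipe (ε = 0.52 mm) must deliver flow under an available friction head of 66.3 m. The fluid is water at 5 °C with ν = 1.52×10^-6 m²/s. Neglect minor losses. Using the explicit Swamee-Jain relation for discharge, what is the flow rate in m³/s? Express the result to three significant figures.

Q ≈ 0.505 m³/s

Swamee-Jain (Type II): Q = -0.965·√(gD⁵h_f/L)·ln[ε/(3.7D) + √(3.17ν²L/(gD³h_f))]
√(gD⁵h_f/L) = √(9.81·0.430⁵·66.3/2220) = 0.06563
ε/(3.7D) = 3.27×10^-4; √(3.17ν²L/(gD³h_f)) = 1.77×10^-5
Q = -0.965·0.06563·ln(3.446×10^-4) = 0.5049 m³/s
Check: V = 3.48 m/s, Re = 9.84×10^5, f = 0.02093, h_f = 66.6 m ≈ 66.3 m ✓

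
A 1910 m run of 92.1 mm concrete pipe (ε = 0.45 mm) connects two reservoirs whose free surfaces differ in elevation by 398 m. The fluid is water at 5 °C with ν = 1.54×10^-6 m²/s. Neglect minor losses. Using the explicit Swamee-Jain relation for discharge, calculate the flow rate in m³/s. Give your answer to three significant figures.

Swamee-Jain (Type II): Q = -0.965·√(gD⁵h_f/L)·ln[ε/(3.7D) + √(3.17ν²L/(gD³h_f))]
√(gD⁵h_f/L) = √(9.81·0.0921⁵·398/1910) = 0.003681
ε/(3.7D) = 0.00132; √(3.17ν²L/(gD³h_f)) = 6.86×10^-5
Q = -0.965·0.003681·ln(0.001389) = 0.02337 m³/s
Check: V = 3.51 m/s, Re = 2.10×10^5, f = 0.03079, h_f = 400 m ≈ 398 m ✓

Q ≈ 0.0234 m³/s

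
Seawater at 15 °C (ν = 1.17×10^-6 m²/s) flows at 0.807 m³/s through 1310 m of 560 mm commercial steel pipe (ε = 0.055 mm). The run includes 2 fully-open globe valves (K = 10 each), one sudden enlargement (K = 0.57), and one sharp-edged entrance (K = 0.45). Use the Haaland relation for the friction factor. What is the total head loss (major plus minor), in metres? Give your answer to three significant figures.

V = 4Q/(πD²) = 3.276 m/s; V²/2g = 0.5472 m
Re = 1.57×10^6, ε/D = 9.82×10^-5 → f = 0.01288 (Haaland)
Major: h_f = f(L/D)·V²/2g = 0.01288·2339·0.5472 = 16.49 m
Minor: ΣK = 21.0; h_m = ΣK·V²/2g = 11.50 m
Total H_L = 16.49 + 11.50 = 27.99 m

H_L ≈ 28.0 m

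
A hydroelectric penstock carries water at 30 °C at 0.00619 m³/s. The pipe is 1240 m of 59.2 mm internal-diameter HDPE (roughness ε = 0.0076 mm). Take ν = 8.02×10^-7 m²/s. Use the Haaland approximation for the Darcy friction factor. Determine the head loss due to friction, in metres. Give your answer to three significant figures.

h_f ≈ 91.1 m

V = 4Q/(πD²) = 4·0.00619/(π·0.0592²) = 2.249 m/s
Re = VD/ν = 2.249·0.0592/8.02×10^-7 = 1.66×10^5 → turbulent
ε/D = 0.0076/59.2 = 1.28×10^-4
Haaland: f = 0.01687
h_f = f(L/D)V²/(2g) = 0.01687·(1240/0.0592)·2.249²/(2·9.81) = 91.07 m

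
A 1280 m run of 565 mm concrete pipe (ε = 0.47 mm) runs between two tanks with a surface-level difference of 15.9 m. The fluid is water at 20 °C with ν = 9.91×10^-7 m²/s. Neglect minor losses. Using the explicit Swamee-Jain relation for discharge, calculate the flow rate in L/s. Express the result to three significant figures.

Swamee-Jain (Type II): Q = -0.965·√(gD⁵h_f/L)·ln[ε/(3.7D) + √(3.17ν²L/(gD³h_f))]
√(gD⁵h_f/L) = √(9.81·0.565⁵·15.9/1280) = 0.08376
ε/(3.7D) = 2.25×10^-4; √(3.17ν²L/(gD³h_f)) = 1.19×10^-5
Q = -0.965·0.08376·ln(2.367×10^-4) = 0.6748 m³/s
Check: V = 2.69 m/s, Re = 1.53×10^6, f = 0.01909, h_f = 16.0 m ≈ 15.9 m ✓

Q ≈ 675 L/s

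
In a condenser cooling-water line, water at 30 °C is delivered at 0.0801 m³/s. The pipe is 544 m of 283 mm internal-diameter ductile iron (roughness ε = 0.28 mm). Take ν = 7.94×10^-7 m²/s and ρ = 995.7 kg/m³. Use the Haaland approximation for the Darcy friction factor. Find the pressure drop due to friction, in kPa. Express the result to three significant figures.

V = 4Q/(πD²) = 4·0.0801/(π·0.283²) = 1.273 m/s
Re = VD/ν = 1.273·0.283/7.94×10^-7 = 4.54×10^5 → turbulent
ε/D = 0.28/283 = 9.89×10^-4
Haaland: f = 0.02020
h_f = f(L/D)V²/(2g) = 0.02020·(544/0.283)·1.273²/(2·9.81) = 3.209 m
Δp = ρg·h_f = 995.7·9.81·3.209 = 31.35 kPa

Δp ≈ 31.3 kPa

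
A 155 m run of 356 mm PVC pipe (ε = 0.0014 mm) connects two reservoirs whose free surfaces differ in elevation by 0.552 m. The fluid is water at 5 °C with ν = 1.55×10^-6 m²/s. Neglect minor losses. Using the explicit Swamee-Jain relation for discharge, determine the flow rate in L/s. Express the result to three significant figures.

Q ≈ 130 L/s

Swamee-Jain (Type II): Q = -0.965·√(gD⁵h_f/L)·ln[ε/(3.7D) + √(3.17ν²L/(gD³h_f))]
√(gD⁵h_f/L) = √(9.81·0.356⁵·0.552/155) = 0.01413
ε/(3.7D) = 1.06×10^-6; √(3.17ν²L/(gD³h_f)) = 6.95×10^-5
Q = -0.965·0.01413·ln(7.057×10^-5) = 0.1304 m³/s
Check: V = 1.31 m/s, Re = 3.01×10^5, f = 0.01441, h_f = 0.549 m ≈ 0.552 m ✓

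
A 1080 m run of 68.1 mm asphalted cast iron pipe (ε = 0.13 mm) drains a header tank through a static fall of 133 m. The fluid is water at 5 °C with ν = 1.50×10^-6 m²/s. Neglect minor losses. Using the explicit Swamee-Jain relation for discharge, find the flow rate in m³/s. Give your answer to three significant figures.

Swamee-Jain (Type II): Q = -0.965·√(gD⁵h_f/L)·ln[ε/(3.7D) + √(3.17ν²L/(gD³h_f))]
√(gD⁵h_f/L) = √(9.81·0.0681⁵·133/1080) = 0.001330
ε/(3.7D) = 5.16×10^-4; √(3.17ν²L/(gD³h_f)) = 1.37×10^-4
Q = -0.965·0.001330·ln(6.527×10^-4) = 0.009415 m³/s
Check: V = 2.58 m/s, Re = 1.17×10^5, f = 0.02485, h_f = 134 m ≈ 133 m ✓

Q ≈ 0.00941 m³/s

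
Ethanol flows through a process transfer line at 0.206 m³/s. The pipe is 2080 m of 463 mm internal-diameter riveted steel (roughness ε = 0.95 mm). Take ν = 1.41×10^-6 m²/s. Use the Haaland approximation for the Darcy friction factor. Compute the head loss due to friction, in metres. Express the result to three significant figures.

V = 4Q/(πD²) = 4·0.206/(π·0.463²) = 1.224 m/s
Re = VD/ν = 1.224·0.463/1.41×10^-6 = 4.02×10^5 → turbulent
ε/D = 0.95/463 = 0.00205
Haaland: f = 0.02402
h_f = f(L/D)V²/(2g) = 0.02402·(2080/0.463)·1.224²/(2·9.81) = 8.234 m

h_f ≈ 8.23 m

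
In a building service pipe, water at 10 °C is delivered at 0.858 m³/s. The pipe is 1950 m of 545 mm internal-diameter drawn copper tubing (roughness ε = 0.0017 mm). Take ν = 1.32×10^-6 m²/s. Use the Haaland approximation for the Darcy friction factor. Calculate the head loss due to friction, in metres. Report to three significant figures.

h_f ≈ 26.8 m

V = 4Q/(πD²) = 4·0.858/(π·0.545²) = 3.678 m/s
Re = VD/ν = 3.678·0.545/1.32×10^-6 = 1.52×10^6 → turbulent
ε/D = 0.0017/545 = 3.12×10^-6
Haaland: f = 0.01088
h_f = f(L/D)V²/(2g) = 0.01088·(1950/0.545)·3.678²/(2·9.81) = 26.85 m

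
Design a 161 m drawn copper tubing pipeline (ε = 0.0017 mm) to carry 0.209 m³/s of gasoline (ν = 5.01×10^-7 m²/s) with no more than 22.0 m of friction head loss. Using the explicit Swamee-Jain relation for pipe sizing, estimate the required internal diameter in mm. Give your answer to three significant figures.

Swamee-Jain (Type III): D = 0.66·[ε^1.25·(LQ²/(gh_f))^4.75 + ν·Q^9.4·(L/(gh_f))^5.2]^0.04
LQ²/(gh_f) = 0.03259; L/(gh_f) = 0.7460
Term 1 = ε^1.25·(…)^4.75 = 5.31×10^-15; Term 2 = ν·Q^9.4·(…)^5.2 = 4.44×10^-14
D = 0.66·(5.31×10^-15 + 4.44×10^-14)^0.04 = 0.1938 m = 194 mm
Check: V = 7.08 m/s, Re = 2.74×10^6, f = 0.01026, h_f = 21.8 m ≈ 22.0 m ✓

D ≈ 194 mm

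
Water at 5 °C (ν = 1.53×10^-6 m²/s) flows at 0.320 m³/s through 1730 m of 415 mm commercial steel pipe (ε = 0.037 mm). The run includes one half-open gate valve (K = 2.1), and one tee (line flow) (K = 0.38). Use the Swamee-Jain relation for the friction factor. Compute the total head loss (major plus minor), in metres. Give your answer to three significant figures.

V = 4Q/(πD²) = 2.366 m/s; V²/2g = 0.2853 m
Re = 6.42×10^5, ε/D = 8.92×10^-5 → f = 0.01394 (Swamee-Jain)
Major: h_f = f(L/D)·V²/2g = 0.01394·4169·0.2853 = 16.57 m
Minor: ΣK = 2.48; h_m = ΣK·V²/2g = 0.7074 m
Total H_L = 16.57 + 0.7074 = 17.28 m

H_L ≈ 17.3 m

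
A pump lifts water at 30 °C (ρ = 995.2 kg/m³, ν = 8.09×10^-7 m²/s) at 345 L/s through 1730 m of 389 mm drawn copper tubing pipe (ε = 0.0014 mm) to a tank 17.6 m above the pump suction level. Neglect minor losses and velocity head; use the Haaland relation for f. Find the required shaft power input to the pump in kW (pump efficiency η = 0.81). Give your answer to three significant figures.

V = 4Q/(πD²) = 2.903 m/s; Re = 1.40×10^6; ε/D = 3.60×10^-6; f = 0.01104
h_f = f(L/D)V²/2g = 21.09 m
Total head H = z + h_f = 17.6 + 21.09 = 38.69 m
P_hyd = ρgQH = 995.2·9.81·0.345·38.69 = 130.3 kW
P_shaft = P_hyd/η = 130.3/0.81 = 160.9 kW

P_shaft ≈ 161 kW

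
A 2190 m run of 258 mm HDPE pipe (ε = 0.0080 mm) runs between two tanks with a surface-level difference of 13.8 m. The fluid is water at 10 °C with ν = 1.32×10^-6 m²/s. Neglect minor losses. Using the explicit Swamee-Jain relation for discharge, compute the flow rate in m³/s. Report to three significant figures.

Swamee-Jain (Type II): Q = -0.965·√(gD⁵h_f/L)·ln[ε/(3.7D) + √(3.17ν²L/(gD³h_f))]
√(gD⁵h_f/L) = √(9.81·0.258⁵·13.8/2190) = 0.008406
ε/(3.7D) = 8.38×10^-6; √(3.17ν²L/(gD³h_f)) = 7.21×10^-5
Q = -0.965·0.008406·ln(8.051×10^-5) = 0.07647 m³/s
Check: V = 1.46 m/s, Re = 2.86×10^5, f = 0.01485, h_f = 13.7 m ≈ 13.8 m ✓

Q ≈ 0.0765 m³/s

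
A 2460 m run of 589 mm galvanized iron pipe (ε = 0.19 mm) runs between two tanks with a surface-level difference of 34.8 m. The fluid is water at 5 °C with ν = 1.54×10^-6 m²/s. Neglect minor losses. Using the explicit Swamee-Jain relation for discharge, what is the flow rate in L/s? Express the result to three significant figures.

Swamee-Jain (Type II): Q = -0.965·√(gD⁵h_f/L)·ln[ε/(3.7D) + √(3.17ν²L/(gD³h_f))]
√(gD⁵h_f/L) = √(9.81·0.589⁵·34.8/2460) = 0.09918
ε/(3.7D) = 8.72×10^-5; √(3.17ν²L/(gD³h_f)) = 1.63×10^-5
Q = -0.965·0.09918·ln(1.035×10^-4) = 0.8783 m³/s
Check: V = 3.22 m/s, Re = 1.23×10^6, f = 0.01583, h_f = 35.0 m ≈ 34.8 m ✓

Q ≈ 878 L/s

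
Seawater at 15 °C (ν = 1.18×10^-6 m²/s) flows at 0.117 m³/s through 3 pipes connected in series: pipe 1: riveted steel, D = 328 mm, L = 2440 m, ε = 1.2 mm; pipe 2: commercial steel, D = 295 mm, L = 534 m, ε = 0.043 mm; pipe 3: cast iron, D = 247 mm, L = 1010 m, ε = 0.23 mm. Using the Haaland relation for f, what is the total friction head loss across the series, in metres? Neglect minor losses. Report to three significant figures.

H ≈ 49.1 m

Pipe 1: V = 1.385 m/s, Re = 3.85×10^5, ε/D = 0.00366, f = 0.02802, h_1 = f(L/D)V²/2g = 20.37 m
Pipe 2: V = 1.712 m/s, Re = 4.28×10^5, ε/D = 1.46×10^-4, f = 0.01499, h_2 = f(L/D)V²/2g = 4.053 m
Pipe 3: V = 2.442 m/s, Re = 5.11×10^5, ε/D = 9.31×10^-4, f = 0.01988, h_3 = f(L/D)V²/2g = 24.70 m
Series → Q common, losses add: H = Σh = 49.12 m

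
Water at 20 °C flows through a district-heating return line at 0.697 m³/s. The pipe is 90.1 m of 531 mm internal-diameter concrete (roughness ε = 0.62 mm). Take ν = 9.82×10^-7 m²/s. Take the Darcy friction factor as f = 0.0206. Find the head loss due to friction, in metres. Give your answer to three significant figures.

h_f ≈ 1.76 m

V = 4Q/(πD²) = 4·0.697/(π·0.531²) = 3.147 m/s
h_f = f(L/D)V²/(2g) = 0.02060·(90.1/0.531)·3.147²/(2·9.81) = 1.765 m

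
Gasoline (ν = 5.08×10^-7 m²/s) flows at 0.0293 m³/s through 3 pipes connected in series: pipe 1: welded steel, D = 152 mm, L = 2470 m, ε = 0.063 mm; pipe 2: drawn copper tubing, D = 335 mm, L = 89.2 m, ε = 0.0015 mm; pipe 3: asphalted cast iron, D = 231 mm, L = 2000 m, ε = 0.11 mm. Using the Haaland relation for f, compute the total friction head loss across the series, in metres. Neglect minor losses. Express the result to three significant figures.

Pipe 1: V = 1.615 m/s, Re = 4.83×10^5, ε/D = 4.14×10^-4, f = 0.01704, h_1 = f(L/D)V²/2g = 36.80 m
Pipe 2: V = 0.3324 m/s, Re = 2.19×10^5, ε/D = 4.48×10^-6, f = 0.01525, h_2 = f(L/D)V²/2g = 0.02287 m
Pipe 3: V = 0.6991 m/s, Re = 3.18×10^5, ε/D = 4.76×10^-4, f = 0.01787, h_3 = f(L/D)V²/2g = 3.853 m
Series → Q common, losses add: H = Σh = 40.67 m

H ≈ 40.7 m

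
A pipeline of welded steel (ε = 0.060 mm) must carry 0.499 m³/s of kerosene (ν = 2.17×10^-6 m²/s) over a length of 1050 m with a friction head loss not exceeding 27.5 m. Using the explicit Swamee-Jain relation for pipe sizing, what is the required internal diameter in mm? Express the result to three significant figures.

D ≈ 413 mm

Swamee-Jain (Type III): D = 0.66·[ε^1.25·(LQ²/(gh_f))^4.75 + ν·Q^9.4·(L/(gh_f))^5.2]^0.04
LQ²/(gh_f) = 0.9691; L/(gh_f) = 3.892
Term 1 = ε^1.25·(…)^4.75 = 4.55×10^-6; Term 2 = ν·Q^9.4·(…)^5.2 = 3.69×10^-6
D = 0.66·(4.55×10^-6 + 3.69×10^-6)^0.04 = 0.4132 m = 413 mm
Check: V = 3.72 m/s, Re = 7.09×10^5, f = 0.01450, h_f = 26.0 m ≈ 27.5 m ✓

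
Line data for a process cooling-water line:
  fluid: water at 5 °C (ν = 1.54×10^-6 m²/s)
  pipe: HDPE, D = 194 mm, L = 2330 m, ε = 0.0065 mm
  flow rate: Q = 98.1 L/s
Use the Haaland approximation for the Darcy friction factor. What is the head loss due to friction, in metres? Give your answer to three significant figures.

V = 4Q/(πD²) = 4·0.0981/(π·0.194²) = 3.319 m/s
Re = VD/ν = 3.319·0.194/1.54×10^-6 = 4.18×10^5 → turbulent
ε/D = 0.0065/194 = 3.35×10^-5
Haaland: f = 0.01385
h_f = f(L/D)V²/(2g) = 0.01385·(2330/0.194)·3.319²/(2·9.81) = 93.38 m

h_f ≈ 93.4 m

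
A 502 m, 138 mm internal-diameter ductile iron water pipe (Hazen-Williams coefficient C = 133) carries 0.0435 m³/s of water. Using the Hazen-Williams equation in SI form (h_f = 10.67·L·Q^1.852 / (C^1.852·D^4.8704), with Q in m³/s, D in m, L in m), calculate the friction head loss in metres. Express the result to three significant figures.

h_f = 10.67·502·0.0435^1.852 / (133^1.852·0.138^4.8704) = 29.05 m

h_f ≈ 29.0 m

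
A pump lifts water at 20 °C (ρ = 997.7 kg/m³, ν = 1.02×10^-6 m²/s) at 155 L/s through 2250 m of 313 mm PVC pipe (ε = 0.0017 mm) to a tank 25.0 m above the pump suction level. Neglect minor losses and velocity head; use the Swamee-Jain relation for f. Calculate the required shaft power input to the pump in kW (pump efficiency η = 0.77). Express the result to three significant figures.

P_shaft ≈ 86.5 kW

V = 4Q/(πD²) = 2.014 m/s; Re = 6.18×10^5; ε/D = 5.43×10^-6; f = 0.01271
h_f = f(L/D)V²/2g = 18.89 m
Total head H = z + h_f = 25.0 + 18.89 = 43.89 m
P_hyd = ρgQH = 997.7·9.81·0.155·43.89 = 66.59 kW
P_shaft = P_hyd/η = 66.59/0.77 = 86.48 kW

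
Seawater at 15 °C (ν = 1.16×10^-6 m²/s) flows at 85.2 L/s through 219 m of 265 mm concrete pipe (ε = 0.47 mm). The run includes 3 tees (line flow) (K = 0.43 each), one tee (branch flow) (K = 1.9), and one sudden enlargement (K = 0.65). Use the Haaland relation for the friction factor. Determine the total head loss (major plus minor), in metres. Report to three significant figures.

H_L ≈ 2.80 m

V = 4Q/(πD²) = 1.545 m/s; V²/2g = 0.1216 m
Re = 3.53×10^5, ε/D = 0.00177 → f = 0.02323 (Haaland)
Major: h_f = f(L/D)·V²/2g = 0.02323·826.4·0.1216 = 2.335 m
Minor: ΣK = 3.84; h_m = ΣK·V²/2g = 0.4670 m
Total H_L = 2.335 + 0.4670 = 2.802 m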